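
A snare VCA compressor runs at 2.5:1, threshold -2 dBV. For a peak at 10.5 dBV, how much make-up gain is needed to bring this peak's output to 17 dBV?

14 dB

The peak compresses to -2 + 12.5/2.5 = 3 dBV.
To reach 17 dBV requires 17 − 3 = 14 dB of make-up.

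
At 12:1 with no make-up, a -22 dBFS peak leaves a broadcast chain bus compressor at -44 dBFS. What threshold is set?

Gain reduction = -22 − (-44) = 22 dB; output overshoot = GR / (R − 1) = 22 / 11 = 2 dB.
Threshold = output − output overshoot = -44 − 2 = -46 dBFS.

-46 dBFS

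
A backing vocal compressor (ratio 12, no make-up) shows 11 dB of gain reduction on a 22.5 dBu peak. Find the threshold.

Input is 12 dB above T (since output overshoot × R = input overshoot: (11.5 − T)·12 = 22.5 − T gives T = 10.5 dBu).
Check: 10.5 + (22.5 − 10.5)/12 = 10.5 + 1 = 11.5 dBu. ✓

10.5 dBu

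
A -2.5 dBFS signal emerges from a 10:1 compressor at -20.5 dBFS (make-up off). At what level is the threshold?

-22.5 dBFS

Input is 20 dB above T (since output overshoot × R = input overshoot: (-20.5 − T)·10 = -2.5 − T gives T = -22.5 dBFS).
Check: -22.5 + (-2.5 − (-22.5))/10 = -22.5 + 2 = -20.5 dBFS. ✓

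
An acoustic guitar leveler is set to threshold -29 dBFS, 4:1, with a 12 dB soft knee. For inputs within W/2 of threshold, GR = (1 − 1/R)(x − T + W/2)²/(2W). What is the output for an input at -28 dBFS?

-29.53125 dBFS

x − T + W/2 = -28 − (-29) + 6 = 7.
GR = (1 − 1/4) × 7² / 24 = 0.75 × 49 / 24 = 1.53125 dB.
Output = -28 − 1.53125 = -29.53125 dBFS.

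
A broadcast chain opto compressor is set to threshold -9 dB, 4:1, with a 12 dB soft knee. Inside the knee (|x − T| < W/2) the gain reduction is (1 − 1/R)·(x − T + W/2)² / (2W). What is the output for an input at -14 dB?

-14.03125 dB

x − T + W/2 = -14 − (-9) + 6 = 1.
GR = (1 − 1/4) × 1² / 24 = 0.75 × 1 / 24 = 0.03125 dB.
Output = -14 − 0.03125 = -14.03125 dB.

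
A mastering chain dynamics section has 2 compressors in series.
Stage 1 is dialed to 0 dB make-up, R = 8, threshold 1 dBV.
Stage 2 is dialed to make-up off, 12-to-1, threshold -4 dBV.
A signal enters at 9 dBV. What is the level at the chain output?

Stage 1: 9 dBV is 8 dB over 1 dBV; at 8:1 that becomes 1 dB over, giving 2 dBV.
Stage 2: 6 dB above -4 dBV, reduced 12:1 to 0.5 dB above → -3.5 dBV.

-3.5 dBV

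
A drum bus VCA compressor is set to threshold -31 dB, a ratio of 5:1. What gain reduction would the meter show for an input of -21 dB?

8 dB

-21 dB exceeds the threshold by 10 dB.
A 5:1 ratio leaves 2 dB of that excess.
GR = overshoot in − overshoot out = 10 − 2 = 8 dB.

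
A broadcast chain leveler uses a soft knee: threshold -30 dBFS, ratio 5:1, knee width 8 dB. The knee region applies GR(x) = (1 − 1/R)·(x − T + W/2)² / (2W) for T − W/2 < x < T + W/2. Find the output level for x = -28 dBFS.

x − T + W/2 = -28 − (-30) + 4 = 6.
GR = (1 − 1/5) × 6² / 16 = 0.8 × 36 / 16 = 1.8 dB.
Output = -28 − 1.8 = -29.8 dBFS.

-29.8 dBFS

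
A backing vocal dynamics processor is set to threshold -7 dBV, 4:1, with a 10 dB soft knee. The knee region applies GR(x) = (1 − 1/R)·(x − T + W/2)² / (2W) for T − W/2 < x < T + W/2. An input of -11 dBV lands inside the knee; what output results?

x − T + W/2 = -11 − (-7) + 5 = 1.
GR = (1 − 1/4) × 1² / 20 = 0.75 × 1 / 20 = 0.0375 dB.
Output = -11 − 0.0375 = -11.0375 dBV.

-11.0375 dBV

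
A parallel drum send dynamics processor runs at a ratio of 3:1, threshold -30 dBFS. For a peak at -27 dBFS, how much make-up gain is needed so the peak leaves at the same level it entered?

The peak compresses to -30 + 3/3 = -29 dBFS.
To reach -27 dBFS requires -27 − (-29) = 2 dB of make-up.

2 dB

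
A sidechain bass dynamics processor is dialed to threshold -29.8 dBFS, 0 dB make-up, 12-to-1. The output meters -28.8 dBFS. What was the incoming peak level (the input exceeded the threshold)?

That's 1 dB above the -29.8 dBFS threshold.
Undo the ratio: input overshoot = 1 × 12 = 12 dB, giving input = -17.8 dBFS.

-17.8 dBFS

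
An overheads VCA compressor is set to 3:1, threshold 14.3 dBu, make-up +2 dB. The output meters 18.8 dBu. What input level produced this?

Remove make-up: 18.8 − 2 = 16.8 dBu.
The compressed level sits 16.8 − 14.3 = 2.5 dB over threshold.
Undo the ratio: input overshoot = 2.5 × 3 = 7.5 dB, giving input = 21.8 dBu.

21.8 dBu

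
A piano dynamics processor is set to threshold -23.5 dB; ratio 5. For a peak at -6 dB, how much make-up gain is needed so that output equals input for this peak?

Without make-up, output = threshold + overshoot/5 = -23.5 + 3.5 = -20 dB.
Gap to target: 14 dB.

14 dB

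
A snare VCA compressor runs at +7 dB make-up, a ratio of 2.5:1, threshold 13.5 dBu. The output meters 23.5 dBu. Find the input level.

Remove make-up: 23.5 − 7 = 16.5 dBu.
The compressed level sits 16.5 − 13.5 = 3 dB over threshold.
Input overshoot = R × output overshoot = 7.5 dB → input = 13.5 + 7.5 = 21 dBu.

21 dBu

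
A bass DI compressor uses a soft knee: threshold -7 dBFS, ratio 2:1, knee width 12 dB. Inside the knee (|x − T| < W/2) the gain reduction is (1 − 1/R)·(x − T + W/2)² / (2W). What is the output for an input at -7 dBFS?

x − T + W/2 = -7 − (-7) + 6 = 6.
GR = (1 − 1/2) × 6² / 24 = 0.5 × 36 / 24 = 0.75 dB.
Output = -7 − 0.75 = -7.75 dBFS.

-7.75 dBFS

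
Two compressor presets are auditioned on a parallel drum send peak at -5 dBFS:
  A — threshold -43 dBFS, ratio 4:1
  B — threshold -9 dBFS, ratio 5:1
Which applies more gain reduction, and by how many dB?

A, by 25.3 dB

A: overshoot 38 dB → output overshoot 9.5 dB → GR 28.5 dB.
B: overshoot 4 dB → output overshoot 0.8 dB → GR 3.2 dB.
A reduces 25.3 dB more.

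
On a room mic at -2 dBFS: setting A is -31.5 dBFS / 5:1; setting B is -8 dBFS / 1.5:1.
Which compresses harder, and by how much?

A, by 21.6 dB

A: overshoot 29.5 dB → output overshoot 5.9 dB → GR 23.6 dB.
B: overshoot 6 dB → output overshoot 4 dB → GR 2 dB.
A applies 21.6 dB more gain reduction.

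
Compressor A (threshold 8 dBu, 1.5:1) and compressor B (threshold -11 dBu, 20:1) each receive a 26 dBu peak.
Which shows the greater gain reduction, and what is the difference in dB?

B, by 29.15 dB

A: 18 dB over, compressed to 12 dB over, so 6 dB of GR.
B: 37 dB over, compressed to 1.85 dB over, so 35.15 dB of GR.
Difference: 29.15 dB in favour of B.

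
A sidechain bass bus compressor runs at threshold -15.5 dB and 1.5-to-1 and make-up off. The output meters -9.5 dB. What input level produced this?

-6.5 dB

Post-compression overshoot = -9.5 − (-15.5) = 6 dB.
Before 1.5:1 compression the overshoot was 6 × 1.5 = 9 dB, so input = -15.5 + 9 = -6.5 dB.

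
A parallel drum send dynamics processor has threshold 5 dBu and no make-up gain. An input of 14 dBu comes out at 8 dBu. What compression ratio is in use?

3:1

Input overshoot = 14 − 5 = 9 dB; output overshoot = 8 − 5 = 3 dB.
Ratio = 9 / 3 = 3.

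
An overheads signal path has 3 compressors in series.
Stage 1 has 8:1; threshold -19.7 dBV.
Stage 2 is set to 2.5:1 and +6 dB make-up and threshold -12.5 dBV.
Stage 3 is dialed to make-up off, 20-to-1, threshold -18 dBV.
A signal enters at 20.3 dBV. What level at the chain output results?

Stage 1: 40 dB above -19.7 dBV, reduced 8:1 to 5 dB above → -14.7 dBV.
Stage 2: below threshold (-14.7 ≤ -12.5); passes unchanged; make-up brings it to -8.7 dBV.
Stage 3: 9.3 dB above -18 dBV, reduced 20:1 to 0.465 dB above → -17.535 dBV.

-17.535 dBV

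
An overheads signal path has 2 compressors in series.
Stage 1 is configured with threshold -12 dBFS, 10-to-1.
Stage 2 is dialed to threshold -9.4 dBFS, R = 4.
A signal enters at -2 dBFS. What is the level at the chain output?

-11 dBFS

Stage 1: 10 dB above -12 dBFS, reduced 10:1 to 1 dB above → -11 dBFS.
Stage 2: below threshold (-11 ≤ -9.4); passes unchanged; output -11 dBFS.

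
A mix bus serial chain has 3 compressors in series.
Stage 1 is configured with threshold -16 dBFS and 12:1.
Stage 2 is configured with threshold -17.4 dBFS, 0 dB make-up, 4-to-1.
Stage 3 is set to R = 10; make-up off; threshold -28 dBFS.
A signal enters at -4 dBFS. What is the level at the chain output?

Stage 1: -4 dBFS is 12 dB over -16 dBFS; at 12:1 that becomes 1 dB over, giving -15 dBFS.
Stage 2: -15 dBFS is 2.4 dB over -17.4 dBFS; at 4:1 that becomes 0.6 dB over, giving -16.8 dBFS.
Stage 3: -16.8 dBFS is 11.2 dB over -28 dBFS; at 10:1 that becomes 1.12 dB over, giving -26.88 dBFS.

-26.88 dBFS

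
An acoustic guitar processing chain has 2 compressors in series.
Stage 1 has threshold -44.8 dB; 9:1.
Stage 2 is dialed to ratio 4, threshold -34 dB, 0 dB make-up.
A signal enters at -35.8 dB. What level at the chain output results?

-43.8 dB

Stage 1: overshoot 9 dB → 9/9 = 1 dB → -43.8 dB.
Stage 2: -43.8 dB is at or below the -34 dB threshold — no compression; output -43.8 dB.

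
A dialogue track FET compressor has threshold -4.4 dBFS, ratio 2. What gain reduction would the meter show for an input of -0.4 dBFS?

2 dB

Overshoot = -0.4 − (-4.4) = 4 dB.
At 2:1, output sits 4/2 = 2 dB above threshold.
So the signal is attenuated by 4 − 2 = 2 dB.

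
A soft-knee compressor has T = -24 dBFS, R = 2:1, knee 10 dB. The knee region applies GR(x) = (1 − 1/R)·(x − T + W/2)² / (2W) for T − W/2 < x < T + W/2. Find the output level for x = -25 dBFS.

-25.4 dBFS

x − T + W/2 = -25 − (-24) + 5 = 4.
GR = (1 − 1/2) × 4² / 20 = 0.5 × 16 / 20 = 0.4 dB.
Output = -25 − 0.4 = -25.4 dBFS.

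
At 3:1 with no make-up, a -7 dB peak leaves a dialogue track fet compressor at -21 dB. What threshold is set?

-28 dB

Input is 21 dB above T (since output overshoot × R = input overshoot: (-21 − T)·3 = -7 − T gives T = -28 dB).
Check: -28 + (-7 − (-28))/3 = -28 + 7 = -21 dB. ✓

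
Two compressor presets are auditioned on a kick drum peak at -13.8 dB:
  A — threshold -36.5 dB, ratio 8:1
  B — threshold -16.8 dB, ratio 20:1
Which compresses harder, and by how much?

A: 22.7 dB over, compressed to 2.8375 dB over, so 19.8625 dB of GR.
B: 3 dB over, compressed to 0.15 dB over, so 2.85 dB of GR.
A applies 17.0125 dB more gain reduction.

A, by 17.0125 dB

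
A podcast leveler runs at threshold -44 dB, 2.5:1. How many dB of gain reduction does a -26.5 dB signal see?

-26.5 dB exceeds the threshold by 17.5 dB.
At 2.5:1, output sits 17.5/2.5 = 7 dB above threshold.
GR = overshoot in − overshoot out = 17.5 − 7 = 10.5 dB.

10.5 dB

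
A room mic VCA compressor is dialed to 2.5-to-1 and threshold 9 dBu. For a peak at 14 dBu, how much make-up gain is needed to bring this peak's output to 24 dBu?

13 dB

Overshoot 5 dB → 5/2.5 = 2 dB after compression, so the compressed level is 9 + 2 = 11 dBu.
Make-up = target − compressed = 24 − 11 = 13 dB.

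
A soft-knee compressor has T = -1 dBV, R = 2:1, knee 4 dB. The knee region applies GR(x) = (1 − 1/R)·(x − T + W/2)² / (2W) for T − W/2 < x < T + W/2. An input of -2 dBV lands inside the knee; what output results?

x − T + W/2 = -2 − (-1) + 2 = 1.
GR = (1 − 1/2) × 1² / 8 = 0.5 × 1 / 8 = 0.0625 dB.
Output = -2 − 0.0625 = -2.0625 dBV.

-2.0625 dBV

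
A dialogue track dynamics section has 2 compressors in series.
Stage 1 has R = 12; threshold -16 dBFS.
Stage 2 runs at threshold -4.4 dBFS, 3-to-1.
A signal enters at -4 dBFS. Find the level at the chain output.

-15 dBFS

Stage 1: -4 dBFS is 12 dB over -16 dBFS; at 12:1 that becomes 1 dB over, giving -15 dBFS.
Stage 2: -15 dBFS is at or below the -4.4 dBFS threshold — no compression; output -15 dBFS.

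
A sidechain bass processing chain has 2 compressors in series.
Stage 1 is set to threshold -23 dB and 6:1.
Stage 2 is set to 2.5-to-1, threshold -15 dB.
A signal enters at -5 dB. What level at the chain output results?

Stage 1: 18 dB above -23 dB, reduced 6:1 to 3 dB above → -20 dB.
Stage 2: -20 dB is at or below the -15 dB threshold — no compression; output -20 dB.

-20 dB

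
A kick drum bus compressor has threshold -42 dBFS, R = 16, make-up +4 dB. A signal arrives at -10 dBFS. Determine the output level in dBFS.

The input is 32 dB above the -42 dBFS threshold.
16:1 compression reduces that to 32/16 = 2 dB over.
Output = -42 + 2 = -40 dBFS; make-up adds 4 dB, giving -36 dBFS.

-36 dBFS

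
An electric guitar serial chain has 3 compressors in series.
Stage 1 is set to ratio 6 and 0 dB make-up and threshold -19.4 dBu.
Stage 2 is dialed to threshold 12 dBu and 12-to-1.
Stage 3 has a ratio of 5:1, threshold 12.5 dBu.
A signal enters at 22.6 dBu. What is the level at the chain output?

-12.4 dBu

Stage 1: overshoot 42 dB → 42/6 = 7 dB → -12.4 dBu.
Stage 2: below threshold (-12.4 ≤ 12); passes unchanged; output -12.4 dBu.
Stage 3: below threshold (-12.4 ≤ 12.5); passes unchanged; output -12.4 dBu.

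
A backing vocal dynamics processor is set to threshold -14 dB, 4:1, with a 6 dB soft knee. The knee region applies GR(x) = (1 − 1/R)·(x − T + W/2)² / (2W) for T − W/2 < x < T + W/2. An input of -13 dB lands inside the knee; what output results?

-14 dB

x − T + W/2 = -13 − (-14) + 3 = 4.
GR = (1 − 1/4) × 4² / 12 = 0.75 × 16 / 12 = 1 dB.
Output = -13 − 1 = -14 dB.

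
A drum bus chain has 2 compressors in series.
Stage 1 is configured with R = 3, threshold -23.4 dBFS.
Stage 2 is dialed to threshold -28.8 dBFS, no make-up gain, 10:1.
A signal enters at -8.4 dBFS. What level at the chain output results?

-27.76 dBFS

Stage 1: overshoot 15 dB → 15/3 = 5 dB → -18.4 dBFS.
Stage 2: 10.4 dB above -28.8 dBFS, reduced 10:1 to 1.04 dB above → -27.76 dBFS.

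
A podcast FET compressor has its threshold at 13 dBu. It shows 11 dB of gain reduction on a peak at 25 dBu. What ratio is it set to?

Input overshoot = 25 − 13 = 12 dB.
Output overshoot = 12 − 11 = 1 dB.
Ratio = input overshoot / output overshoot = 12 / 1 = 12.

12:1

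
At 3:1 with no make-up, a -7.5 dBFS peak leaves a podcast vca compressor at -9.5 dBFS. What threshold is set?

Input is 3 dB above T (since output overshoot × R = input overshoot: (-9.5 − T)·3 = -7.5 − T gives T = -10.5 dBFS).
Check: -10.5 + (-7.5 − (-10.5))/3 = -10.5 + 1 = -9.5 dBFS. ✓

-10.5 dBFS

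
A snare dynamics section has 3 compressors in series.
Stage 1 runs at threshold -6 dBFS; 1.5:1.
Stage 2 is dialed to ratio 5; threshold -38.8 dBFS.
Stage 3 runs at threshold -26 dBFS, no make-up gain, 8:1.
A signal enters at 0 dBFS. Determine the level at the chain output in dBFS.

-31.44 dBFS

Stage 1: overshoot 6 dB → 6/1.5 = 4 dB → -2 dBFS.
Stage 2: overshoot 36.8 dB → 36.8/5 = 7.36 dB → -31.44 dBFS.
Stage 3: -31.44 dBFS ≤ -26 dBFS, so stage 3 doesn't engage; output -31.44 dBFS.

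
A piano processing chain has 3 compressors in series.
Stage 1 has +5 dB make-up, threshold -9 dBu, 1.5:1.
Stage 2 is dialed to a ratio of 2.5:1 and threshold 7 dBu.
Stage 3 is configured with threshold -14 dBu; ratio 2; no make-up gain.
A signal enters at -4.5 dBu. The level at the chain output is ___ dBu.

Stage 1: -4.5 dBu is 4.5 dB over -9 dBu; at 1.5:1 that becomes 3 dB over, giving -6 dBu; +5 dB make-up → -1 dBu.
Stage 2: -1 dBu ≤ 7 dBu, so stage 2 doesn't engage; output -1 dBu.
Stage 3: -1 dBu is 13 dB over -14 dBu; at 2:1 that becomes 6.5 dB over, giving -7.5 dBu.

-7.5 dBu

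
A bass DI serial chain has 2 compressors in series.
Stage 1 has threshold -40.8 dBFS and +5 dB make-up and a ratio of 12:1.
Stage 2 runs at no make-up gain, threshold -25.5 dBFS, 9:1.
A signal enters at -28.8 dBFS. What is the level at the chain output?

Stage 1: -28.8 dBFS is 12 dB over -40.8 dBFS; at 12:1 that becomes 1 dB over, giving -39.8 dBFS; +5 dB make-up → -34.8 dBFS.
Stage 2: below threshold (-34.8 ≤ -25.5); passes unchanged; output -34.8 dBFS.

-34.8 dBFS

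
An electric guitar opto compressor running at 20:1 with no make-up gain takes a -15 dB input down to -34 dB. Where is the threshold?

-35 dB

Input is 20 dB above T (since output overshoot × R = input overshoot: (-34 − T)·20 = -15 − T gives T = -35 dB).
Check: -35 + (-15 − (-35))/20 = -35 + 1 = -34 dB. ✓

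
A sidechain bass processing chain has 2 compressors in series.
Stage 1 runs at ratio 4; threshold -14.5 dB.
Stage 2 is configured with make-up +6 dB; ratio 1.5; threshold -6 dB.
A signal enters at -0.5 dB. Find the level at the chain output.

-5 dB

Stage 1: overshoot 14 dB → 14/4 = 3.5 dB → -11 dB.
Stage 2: -11 dB is at or below the -6 dB threshold — no compression; make-up brings it to -5 dB.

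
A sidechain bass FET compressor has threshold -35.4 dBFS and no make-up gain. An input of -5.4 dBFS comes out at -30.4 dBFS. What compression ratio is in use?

Input overshoot = -5.4 − (-35.4) = 30 dB; output overshoot = -30.4 − (-35.4) = 5 dB.
Ratio = 30 / 5 = 6.

6:1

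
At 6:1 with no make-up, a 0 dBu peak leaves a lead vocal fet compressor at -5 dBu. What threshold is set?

Input is 6 dB above T (since output overshoot × R = input overshoot: (-5 − T)·6 = 0 − T gives T = -6 dBu).
Check: -6 + (0 − (-6))/6 = -6 + 1 = -5 dBu. ✓

-6 dBu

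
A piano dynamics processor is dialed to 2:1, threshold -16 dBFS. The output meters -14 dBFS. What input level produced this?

-12 dBFS

That's 2 dB above the -16 dBFS threshold.
Before 2:1 compression the overshoot was 2 × 2 = 4 dB, so input = -16 + 4 = -12 dBFS.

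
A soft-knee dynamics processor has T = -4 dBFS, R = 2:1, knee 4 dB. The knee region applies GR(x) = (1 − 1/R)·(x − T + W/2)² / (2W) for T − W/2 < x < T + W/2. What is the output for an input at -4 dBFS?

x − T + W/2 = -4 − (-4) + 2 = 2.
GR = (1 − 1/2) × 2² / 8 = 0.5 × 4 / 8 = 0.25 dB.
Output = -4 − 0.25 = -4.25 dBFS.

-4.25 dBFS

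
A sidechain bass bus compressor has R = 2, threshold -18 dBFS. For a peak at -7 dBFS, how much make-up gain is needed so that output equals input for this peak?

5.5 dB

Without make-up, output = threshold + overshoot/2 = -18 + 5.5 = -12.5 dBFS.
Gap to target: 5.5 dB.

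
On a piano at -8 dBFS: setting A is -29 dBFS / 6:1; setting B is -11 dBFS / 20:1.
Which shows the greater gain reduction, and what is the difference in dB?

A: overshoot 21 dB → output overshoot 3.5 dB → GR 17.5 dB.
B: overshoot 3 dB → output overshoot 0.15 dB → GR 2.85 dB.
A reduces 14.65 dB more.

A, by 14.65 dB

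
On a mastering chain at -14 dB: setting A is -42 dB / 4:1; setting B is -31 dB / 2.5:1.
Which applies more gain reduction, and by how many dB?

A: overshoot 28 dB → output overshoot 7 dB → GR 21 dB.
B: overshoot 17 dB → output overshoot 6.8 dB → GR 10.2 dB.
A reduces 10.8 dB more.

A, by 10.8 dB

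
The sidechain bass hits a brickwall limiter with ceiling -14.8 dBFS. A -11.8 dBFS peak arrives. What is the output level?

The limiter clamps the peak to its -14.8 dBFS ceiling.

-14.8 dBFS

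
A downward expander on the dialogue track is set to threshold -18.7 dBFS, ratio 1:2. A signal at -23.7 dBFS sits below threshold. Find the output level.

-28.7 dBFS

The input is 5 dB below the -18.7 dBFS threshold.
A 1:2 expander multiplies undershoot by 2: 5 × 2 = 10 dB below threshold.
Output = -18.7 − 10 = -28.7 dBFS.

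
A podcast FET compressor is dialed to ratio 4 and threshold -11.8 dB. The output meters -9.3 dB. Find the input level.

That's 2.5 dB above the -11.8 dB threshold.
Before 4:1 compression the overshoot was 2.5 × 4 = 10 dB, so input = -11.8 + 10 = -1.8 dB.

-1.8 dB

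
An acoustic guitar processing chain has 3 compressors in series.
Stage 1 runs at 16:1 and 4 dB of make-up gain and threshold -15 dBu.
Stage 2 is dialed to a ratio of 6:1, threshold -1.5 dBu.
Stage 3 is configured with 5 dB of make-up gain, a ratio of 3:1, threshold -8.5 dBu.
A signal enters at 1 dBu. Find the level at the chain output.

-5 dBu

Stage 1: 1 dBu is 16 dB over -15 dBu; at 16:1 that becomes 1 dB over, giving -14 dBu; +4 dB make-up → -10 dBu.
Stage 2: -10 dBu is at or below the -1.5 dBu threshold — no compression; output -10 dBu.
Stage 3: -10 dBu is at or below the -8.5 dBu threshold — no compression; make-up brings it to -5 dBu.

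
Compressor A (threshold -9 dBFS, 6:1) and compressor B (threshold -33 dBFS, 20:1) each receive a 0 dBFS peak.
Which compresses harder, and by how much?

B, by 23.85 dB

A: GR = 9 − 9/6 = 7.5 dB.
B: GR = 33 − 33/20 = 31.35 dB.
Difference: 23.85 dB in favour of B.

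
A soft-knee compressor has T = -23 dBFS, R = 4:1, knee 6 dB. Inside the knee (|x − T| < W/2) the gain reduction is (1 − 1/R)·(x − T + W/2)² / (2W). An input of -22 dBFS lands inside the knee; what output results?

x − T + W/2 = -22 − (-23) + 3 = 4.
GR = (1 − 1/4) × 4² / 12 = 0.75 × 16 / 12 = 1 dB.
Output = -22 − 1 = -23 dBFS.

-23 dBFS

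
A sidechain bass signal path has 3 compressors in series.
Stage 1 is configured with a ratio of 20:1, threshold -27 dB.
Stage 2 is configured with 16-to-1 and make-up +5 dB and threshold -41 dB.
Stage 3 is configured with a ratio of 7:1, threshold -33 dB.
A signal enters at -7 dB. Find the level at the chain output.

Stage 1: overshoot 20 dB → 20/20 = 1 dB → -26 dB.
Stage 2: overshoot 15 dB → 15/16 = 0.9375 dB → -40.0625 dB; +5 dB make-up → -35.0625 dB.
Stage 3: -35.0625 dB is at or below the -33 dB threshold — no compression; output -35.0625 dB.

-35.0625 dB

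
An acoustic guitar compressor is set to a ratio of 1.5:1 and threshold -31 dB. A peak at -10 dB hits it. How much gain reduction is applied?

The signal is 21 dB above threshold.
After 1.5:1 compression the overshoot becomes 21/1.5 = 14 dB.
GR = overshoot in − overshoot out = 21 − 14 = 7 dB.

7 dB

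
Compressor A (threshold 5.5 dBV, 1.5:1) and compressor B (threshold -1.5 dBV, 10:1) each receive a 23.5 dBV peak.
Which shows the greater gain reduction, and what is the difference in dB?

B, by 16.5 dB

A: GR = 18 − 18/1.5 = 6 dB.
B: GR = 25 − 25/10 = 22.5 dB.
B applies 16.5 dB more gain reduction.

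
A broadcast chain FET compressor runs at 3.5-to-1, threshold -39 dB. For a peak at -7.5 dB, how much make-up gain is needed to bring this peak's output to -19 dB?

11 dB

Overshoot 31.5 dB → 31.5/3.5 = 9 dB after compression, so the compressed level is -39 + 9 = -30 dB.
Make-up = target − compressed = -19 − (-30) = 11 dB.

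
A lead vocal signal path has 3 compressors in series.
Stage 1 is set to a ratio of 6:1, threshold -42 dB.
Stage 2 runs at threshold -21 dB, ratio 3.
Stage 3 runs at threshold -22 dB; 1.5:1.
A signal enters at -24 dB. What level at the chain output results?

Stage 1: -24 dB is 18 dB over -42 dB; at 6:1 that becomes 3 dB over, giving -39 dB.
Stage 2: -39 dB is at or below the -21 dB threshold — no compression; output -39 dB.
Stage 3: -39 dB ≤ -22 dB, so stage 3 doesn't engage; output -39 dB.

-39 dB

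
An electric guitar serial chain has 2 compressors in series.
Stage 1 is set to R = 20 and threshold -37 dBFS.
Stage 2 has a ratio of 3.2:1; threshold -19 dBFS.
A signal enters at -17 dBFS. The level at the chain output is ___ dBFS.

-36 dBFS

Stage 1: 20 dB above -37 dBFS, reduced 20:1 to 1 dB above → -36 dBFS.
Stage 2: -36 dBFS ≤ -19 dBFS, so stage 2 doesn't engage; output -36 dBFS.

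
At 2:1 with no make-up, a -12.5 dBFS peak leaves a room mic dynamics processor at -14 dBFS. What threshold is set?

-15.5 dBFS

Gain reduction = -12.5 − (-14) = 1.5 dB; output overshoot = GR / (R − 1) = 1.5 / 1 = 1.5 dB.
Threshold = output − output overshoot = -14 − 1.5 = -15.5 dBFS.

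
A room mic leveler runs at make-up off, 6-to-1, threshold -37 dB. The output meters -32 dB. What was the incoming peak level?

That's 5 dB above the -37 dB threshold.
Input overshoot = R × output overshoot = 30 dB → input = -37 + 30 = -7 dB.

-7 dB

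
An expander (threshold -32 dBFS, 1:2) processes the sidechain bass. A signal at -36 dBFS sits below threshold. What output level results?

-40 dBFS

The input is 4 dB below the -32 dBFS threshold.
A 1:2 expander multiplies undershoot by 2: 4 × 2 = 8 dB below threshold.
Output = -32 − 8 = -40 dBFS.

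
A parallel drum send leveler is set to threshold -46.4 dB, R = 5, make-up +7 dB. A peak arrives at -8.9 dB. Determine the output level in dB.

Overshoot: -8.9 − (-46.4) = 37.5 dB.
The 37.5 dB excess becomes 7.5 dB after 5:1 reduction.
That puts the output at -38.9 dB; make-up adds 7 dB, giving -31.9 dB.

-31.9 dB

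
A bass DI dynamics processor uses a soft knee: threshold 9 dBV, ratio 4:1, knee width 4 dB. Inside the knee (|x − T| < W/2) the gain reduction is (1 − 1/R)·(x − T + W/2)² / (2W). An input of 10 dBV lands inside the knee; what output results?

x − T + W/2 = 10 − 9 + 2 = 3.
GR = (1 − 1/4) × 3² / 8 = 0.75 × 9 / 8 = 0.84375 dB.
Output = 10 − 0.84375 = 9.15625 dBV.

9.15625 dBV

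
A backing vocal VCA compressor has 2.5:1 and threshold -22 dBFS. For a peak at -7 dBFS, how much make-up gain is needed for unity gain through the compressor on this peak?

Overshoot 15 dB → 15/2.5 = 6 dB after compression, so the compressed level is -22 + 6 = -16 dBFS.
Make-up = target − compressed = -7 − (-16) = 9 dB.

9 dB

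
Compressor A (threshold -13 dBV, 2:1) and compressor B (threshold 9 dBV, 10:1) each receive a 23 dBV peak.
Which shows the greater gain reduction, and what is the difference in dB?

A: overshoot 36 dB → output overshoot 18 dB → GR 18 dB.
B: overshoot 14 dB → output overshoot 1.4 dB → GR 12.6 dB.
A applies 5.4 dB more gain reduction.

A, by 5.4 dB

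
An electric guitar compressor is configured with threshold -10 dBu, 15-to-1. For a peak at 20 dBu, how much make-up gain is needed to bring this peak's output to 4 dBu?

The peak compresses to -10 + 30/15 = -8 dBu.
To reach 4 dBu requires 4 − (-8) = 12 dB of make-up.

12 dB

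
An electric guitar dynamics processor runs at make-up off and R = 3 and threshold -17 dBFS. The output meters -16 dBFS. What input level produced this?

Post-compression overshoot = -16 − (-17) = 1 dB.
Before 3:1 compression the overshoot was 1 × 3 = 3 dB, so input = -17 + 3 = -14 dBFS.

-14 dBFS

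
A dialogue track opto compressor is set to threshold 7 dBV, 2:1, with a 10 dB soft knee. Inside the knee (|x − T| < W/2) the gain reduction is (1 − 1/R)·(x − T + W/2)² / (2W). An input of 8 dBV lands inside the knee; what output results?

x − T + W/2 = 8 − 7 + 5 = 6.
GR = (1 − 1/2) × 6² / 20 = 0.5 × 36 / 20 = 0.9 dB.
Output = 8 − 0.9 = 7.1 dBV.

7.1 dBV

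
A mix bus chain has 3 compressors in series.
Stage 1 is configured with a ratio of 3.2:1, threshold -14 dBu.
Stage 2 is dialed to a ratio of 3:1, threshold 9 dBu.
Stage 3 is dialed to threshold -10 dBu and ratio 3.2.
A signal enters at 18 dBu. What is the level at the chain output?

Stage 1: overshoot 32 dB → 32/3.2 = 10 dB → -4 dBu.
Stage 2: -4 dBu is at or below the 9 dBu threshold — no compression; output -4 dBu.
Stage 3: -4 dBu is 6 dB over -10 dBu; at 3.2:1 that becomes 1.875 dB over, giving -8.125 dBu.

-8.125 dBu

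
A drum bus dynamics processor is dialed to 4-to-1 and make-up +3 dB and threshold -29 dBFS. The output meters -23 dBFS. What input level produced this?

Before make-up, the level was -23 − 3 = -26 dBFS.
The compressed level sits -26 − (-29) = 3 dB over threshold.
Input overshoot = R × output overshoot = 12 dB → input = -29 + 12 = -17 dBFS.

-17 dBFS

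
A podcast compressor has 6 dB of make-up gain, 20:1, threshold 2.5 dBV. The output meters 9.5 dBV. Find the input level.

Before make-up, the level was 9.5 − 6 = 3.5 dBV.
Post-compression overshoot = 3.5 − 2.5 = 1 dB.
Undo the ratio: input overshoot = 1 × 20 = 20 dB, giving input = 22.5 dBV.

22.5 dBV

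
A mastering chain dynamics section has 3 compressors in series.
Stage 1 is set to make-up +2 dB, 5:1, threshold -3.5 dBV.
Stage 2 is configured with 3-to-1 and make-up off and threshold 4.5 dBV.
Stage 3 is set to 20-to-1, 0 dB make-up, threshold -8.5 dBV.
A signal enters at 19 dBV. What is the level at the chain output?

Stage 1: 19 dBV is 22.5 dB over -3.5 dBV; at 5:1 that becomes 4.5 dB over, giving 1 dBV; +2 dB make-up → 3 dBV.
Stage 2: below threshold (3 ≤ 4.5); passes unchanged; output 3 dBV.
Stage 3: overshoot 11.5 dB → 11.5/20 = 0.575 dB → -7.925 dBV.

-7.925 dBV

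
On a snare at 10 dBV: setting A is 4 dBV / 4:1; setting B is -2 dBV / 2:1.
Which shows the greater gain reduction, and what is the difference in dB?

A: overshoot 6 dB → output overshoot 1.5 dB → GR 4.5 dB.
B: overshoot 12 dB → output overshoot 6 dB → GR 6 dB.
B reduces 1.5 dB more.

B, by 1.5 dB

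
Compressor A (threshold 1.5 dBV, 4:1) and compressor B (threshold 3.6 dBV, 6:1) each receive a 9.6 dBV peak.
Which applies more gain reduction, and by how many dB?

A, by 1.075 dB

A: GR = 8.1 − 8.1/4 = 6.075 dB.
B: GR = 6 − 6/6 = 5 dB.
A applies 1.075 dB more gain reduction.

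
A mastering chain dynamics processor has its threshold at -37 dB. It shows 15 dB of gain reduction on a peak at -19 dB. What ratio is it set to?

6:1

Input overshoot = -19 − (-37) = 18 dB.
Output overshoot = 18 − 15 = 3 dB.
Ratio = input overshoot / output overshoot = 18 / 3 = 6.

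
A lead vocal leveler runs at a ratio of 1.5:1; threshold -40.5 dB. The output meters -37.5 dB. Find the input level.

-36 dB

Post-compression overshoot = -37.5 − (-40.5) = 3 dB.
Undo the ratio: input overshoot = 3 × 1.5 = 4.5 dB, giving input = -36 dB.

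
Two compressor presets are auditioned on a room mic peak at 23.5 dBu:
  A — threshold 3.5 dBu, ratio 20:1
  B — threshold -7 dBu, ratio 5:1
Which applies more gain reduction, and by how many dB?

A: overshoot 20 dB → output overshoot 1 dB → GR 19 dB.
B: overshoot 30.5 dB → output overshoot 6.1 dB → GR 24.4 dB.
Difference: 5.4 dB in favour of B.

B, by 5.4 dB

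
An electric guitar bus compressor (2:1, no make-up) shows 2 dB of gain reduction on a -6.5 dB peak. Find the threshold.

Input is 4 dB above T (since output overshoot × R = input overshoot: (-8.5 − T)·2 = -6.5 − T gives T = -10.5 dB).
Check: -10.5 + (-6.5 − (-10.5))/2 = -10.5 + 2 = -8.5 dB. ✓

-10.5 dB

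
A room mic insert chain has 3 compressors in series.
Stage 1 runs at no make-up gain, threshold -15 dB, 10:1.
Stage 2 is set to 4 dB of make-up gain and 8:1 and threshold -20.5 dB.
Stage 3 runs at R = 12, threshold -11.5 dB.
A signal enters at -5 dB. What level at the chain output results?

-15.6875 dB

Stage 1: -5 dB is 10 dB over -15 dB; at 10:1 that becomes 1 dB over, giving -14 dB.
Stage 2: -14 dB is 6.5 dB over -20.5 dB; at 8:1 that becomes 0.8125 dB over, giving -19.6875 dB; +4 dB make-up → -15.6875 dB.
Stage 3: -15.6875 dB ≤ -11.5 dB, so stage 3 doesn't engage; output -15.6875 dB.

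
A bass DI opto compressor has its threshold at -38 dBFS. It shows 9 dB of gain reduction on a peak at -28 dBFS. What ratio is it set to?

10:1

Input overshoot = -28 − (-38) = 10 dB.
Output overshoot = 10 − 9 = 1 dB.
Ratio = input overshoot / output overshoot = 10 / 1 = 10.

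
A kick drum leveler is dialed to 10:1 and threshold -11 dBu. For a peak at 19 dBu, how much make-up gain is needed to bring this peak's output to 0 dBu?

Overshoot 30 dB → 30/10 = 3 dB after compression, so the compressed level is -11 + 3 = -8 dBu.
Make-up = target − compressed = 0 − (-8) = 8 dB.

8 dB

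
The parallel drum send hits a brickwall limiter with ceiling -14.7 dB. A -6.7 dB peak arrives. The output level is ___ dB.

-14.7 dB

At ∞:1, everything above -14.7 dB is held at the ceiling.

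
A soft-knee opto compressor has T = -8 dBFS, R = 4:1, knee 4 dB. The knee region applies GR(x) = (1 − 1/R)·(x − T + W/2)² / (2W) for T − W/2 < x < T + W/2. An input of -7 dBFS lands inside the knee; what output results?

-7.84375 dBFS

x − T + W/2 = -7 − (-8) + 2 = 3.
GR = (1 − 1/4) × 3² / 8 = 0.75 × 9 / 8 = 0.84375 dB.
Output = -7 − 0.84375 = -7.84375 dBFS.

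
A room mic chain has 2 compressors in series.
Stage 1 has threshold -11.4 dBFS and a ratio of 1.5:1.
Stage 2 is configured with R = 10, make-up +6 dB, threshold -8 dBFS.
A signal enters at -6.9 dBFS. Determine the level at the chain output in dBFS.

Stage 1: overshoot 4.5 dB → 4.5/1.5 = 3 dB → -8.4 dBFS.
Stage 2: -8.4 dBFS is at or below the -8 dBFS threshold — no compression; make-up brings it to -2.4 dBFS.

-2.4 dBFS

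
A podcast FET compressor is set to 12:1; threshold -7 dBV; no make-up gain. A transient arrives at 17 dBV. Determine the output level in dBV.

The input is 24 dB above the -7 dBV threshold.
At 12:1 the overshoot is divided by 12, leaving 2 dB above threshold.
That puts the output at -5 dBV.

-5 dBV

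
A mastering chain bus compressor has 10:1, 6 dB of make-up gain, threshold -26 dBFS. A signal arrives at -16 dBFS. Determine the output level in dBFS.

-16 dBFS sits 10 dB over threshold.
At 10:1 the overshoot is divided by 10, leaving 1 dB above threshold.
So the level is -26 + 1 = -25 dBFS; make-up adds 6 dB, giving -19 dBFS.

-19 dBFS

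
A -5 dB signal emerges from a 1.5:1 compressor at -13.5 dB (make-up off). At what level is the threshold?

-30.5 dB

Input is 25.5 dB above T (since output overshoot × R = input overshoot: (-13.5 − T)·1.5 = -5 − T gives T = -30.5 dB).
Check: -30.5 + (-5 − (-30.5))/1.5 = -30.5 + 17 = -13.5 dB. ✓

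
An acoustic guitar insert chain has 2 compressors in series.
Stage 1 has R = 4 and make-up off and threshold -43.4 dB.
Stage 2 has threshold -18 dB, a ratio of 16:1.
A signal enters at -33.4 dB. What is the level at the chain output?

-40.9 dB

Stage 1: -33.4 dB is 10 dB over -43.4 dB; at 4:1 that becomes 2.5 dB over, giving -40.9 dB.
Stage 2: -40.9 dB ≤ -18 dB, so stage 2 doesn't engage; output -40.9 dB.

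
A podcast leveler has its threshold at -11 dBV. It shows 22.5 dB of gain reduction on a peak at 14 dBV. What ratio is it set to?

10:1

Input overshoot = 14 − (-11) = 25 dB.
Output overshoot = 25 − 22.5 = 2.5 dB.
Ratio = input overshoot / output overshoot = 25 / 2.5 = 10.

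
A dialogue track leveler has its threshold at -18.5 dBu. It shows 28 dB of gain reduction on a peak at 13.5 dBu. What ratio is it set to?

8:1

Input overshoot = 13.5 − (-18.5) = 32 dB.
Output overshoot = 32 − 28 = 4 dB.
Ratio = input overshoot / output overshoot = 32 / 4 = 8.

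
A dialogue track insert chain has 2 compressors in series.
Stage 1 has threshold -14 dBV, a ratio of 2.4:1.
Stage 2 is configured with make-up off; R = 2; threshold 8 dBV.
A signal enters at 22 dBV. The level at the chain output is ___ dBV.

Stage 1: 22 dBV is 36 dB over -14 dBV; at 2.4:1 that becomes 15 dB over, giving 1 dBV.
Stage 2: 1 dBV is at or below the 8 dBV threshold — no compression; output 1 dBV.

1 dBV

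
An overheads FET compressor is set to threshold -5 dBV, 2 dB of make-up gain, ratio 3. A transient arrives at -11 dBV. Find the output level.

-9 dBV

-11 dBV is 6 dB below the -5 dBV threshold, so no gain reduction is applied.
Make-up gain adds 2 dB: -11 + 2 = -9 dBV.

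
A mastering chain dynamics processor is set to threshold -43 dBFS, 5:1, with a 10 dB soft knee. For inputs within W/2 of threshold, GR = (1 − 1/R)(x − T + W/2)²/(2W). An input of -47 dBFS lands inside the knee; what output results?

x − T + W/2 = -47 − (-43) + 5 = 1.
GR = (1 − 1/5) × 1² / 20 = 0.8 × 1 / 20 = 0.04 dB.
Output = -47 − 0.04 = -47.04 dBFS.

-47.04 dBFS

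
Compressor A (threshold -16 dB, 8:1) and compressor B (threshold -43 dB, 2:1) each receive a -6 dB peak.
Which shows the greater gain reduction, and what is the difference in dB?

A: overshoot 10 dB → output overshoot 1.25 dB → GR 8.75 dB.
B: overshoot 37 dB → output overshoot 18.5 dB → GR 18.5 dB.
B applies 9.75 dB more gain reduction.

B, by 9.75 dB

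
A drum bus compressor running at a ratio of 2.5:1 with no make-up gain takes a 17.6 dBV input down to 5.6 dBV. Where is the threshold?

-2.4 dBV

Gain reduction = 17.6 − 5.6 = 12 dB; output overshoot = GR / (R − 1) = 12 / 1.5 = 8 dB.
Threshold = output − output overshoot = 5.6 − 8 = -2.4 dBV.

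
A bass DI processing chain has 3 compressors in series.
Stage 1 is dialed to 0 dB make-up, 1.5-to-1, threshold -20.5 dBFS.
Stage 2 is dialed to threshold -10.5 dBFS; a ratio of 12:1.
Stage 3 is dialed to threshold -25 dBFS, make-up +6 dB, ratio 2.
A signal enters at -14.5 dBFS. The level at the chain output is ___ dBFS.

-14.75 dBFS

Stage 1: 6 dB above -20.5 dBFS, reduced 1.5:1 to 4 dB above → -16.5 dBFS.
Stage 2: -16.5 dBFS ≤ -10.5 dBFS, so stage 2 doesn't engage; output -16.5 dBFS.
Stage 3: 8.5 dB above -25 dBFS, reduced 2:1 to 4.25 dB above → -20.75 dBFS; +6 dB make-up → -14.75 dBFS.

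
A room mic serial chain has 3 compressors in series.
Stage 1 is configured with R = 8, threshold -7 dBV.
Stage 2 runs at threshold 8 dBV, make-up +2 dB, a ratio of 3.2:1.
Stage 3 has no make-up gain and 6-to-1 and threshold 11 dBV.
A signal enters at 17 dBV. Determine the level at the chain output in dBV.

-2 dBV

Stage 1: overshoot 24 dB → 24/8 = 3 dB → -4 dBV.
Stage 2: -4 dBV ≤ 8 dBV, so stage 2 doesn't engage; make-up brings it to -2 dBV.
Stage 3: below threshold (-2 ≤ 11); passes unchanged; output -2 dBV.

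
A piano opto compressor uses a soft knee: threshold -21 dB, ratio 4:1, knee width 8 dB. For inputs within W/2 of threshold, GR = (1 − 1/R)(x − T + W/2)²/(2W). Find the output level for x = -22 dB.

-22.421875 dB

x − T + W/2 = -22 − (-21) + 4 = 3.
GR = (1 − 1/4) × 3² / 16 = 0.75 × 9 / 16 = 0.421875 dB.
Output = -22 − 0.421875 = -22.421875 dB.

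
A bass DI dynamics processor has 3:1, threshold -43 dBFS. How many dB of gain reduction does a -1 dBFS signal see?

The signal is 42 dB above threshold.
After 3:1 compression the overshoot becomes 42/3 = 14 dB.
Gain reduction = 42 − 14 = 28 dB.

28 dB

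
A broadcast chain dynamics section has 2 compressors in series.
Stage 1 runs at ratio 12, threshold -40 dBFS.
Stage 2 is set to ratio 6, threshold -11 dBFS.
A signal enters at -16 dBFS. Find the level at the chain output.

Stage 1: -16 dBFS is 24 dB over -40 dBFS; at 12:1 that becomes 2 dB over, giving -38 dBFS.
Stage 2: -38 dBFS is at or below the -11 dBFS threshold — no compression; output -38 dBFS.

-38 dBFS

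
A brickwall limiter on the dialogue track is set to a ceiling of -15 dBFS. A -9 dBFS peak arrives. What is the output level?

-15 dBFS

At ∞:1, everything above -15 dBFS is held at the ceiling.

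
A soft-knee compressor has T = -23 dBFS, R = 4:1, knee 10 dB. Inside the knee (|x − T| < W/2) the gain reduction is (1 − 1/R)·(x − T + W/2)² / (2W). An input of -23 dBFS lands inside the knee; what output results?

x − T + W/2 = -23 − (-23) + 5 = 5.
GR = (1 − 1/4) × 5² / 20 = 0.75 × 25 / 20 = 0.9375 dB.
Output = -23 − 0.9375 = -23.9375 dBFS.

-23.9375 dBFS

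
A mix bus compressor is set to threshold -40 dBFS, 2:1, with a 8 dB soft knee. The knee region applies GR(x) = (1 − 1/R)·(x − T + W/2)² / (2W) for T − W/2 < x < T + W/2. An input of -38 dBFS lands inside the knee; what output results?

x − T + W/2 = -38 − (-40) + 4 = 6.
GR = (1 − 1/2) × 6² / 16 = 0.5 × 36 / 16 = 1.125 dB.
Output = -38 − 1.125 = -39.125 dBFS.

-39.125 dBFS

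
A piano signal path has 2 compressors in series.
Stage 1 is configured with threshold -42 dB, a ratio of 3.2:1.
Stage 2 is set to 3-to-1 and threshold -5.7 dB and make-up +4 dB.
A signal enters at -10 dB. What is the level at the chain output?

-28 dB

Stage 1: overshoot 32 dB → 32/3.2 = 10 dB → -32 dB.
Stage 2: -32 dB ≤ -5.7 dB, so stage 2 doesn't engage; make-up brings it to -28 dB.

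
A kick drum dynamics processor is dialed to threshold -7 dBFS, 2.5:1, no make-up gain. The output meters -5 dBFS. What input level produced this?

-2 dBFS

The compressed level sits -5 − (-7) = 2 dB over threshold.
Input overshoot = R × output overshoot = 5 dB → input = -7 + 5 = -2 dBFS.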